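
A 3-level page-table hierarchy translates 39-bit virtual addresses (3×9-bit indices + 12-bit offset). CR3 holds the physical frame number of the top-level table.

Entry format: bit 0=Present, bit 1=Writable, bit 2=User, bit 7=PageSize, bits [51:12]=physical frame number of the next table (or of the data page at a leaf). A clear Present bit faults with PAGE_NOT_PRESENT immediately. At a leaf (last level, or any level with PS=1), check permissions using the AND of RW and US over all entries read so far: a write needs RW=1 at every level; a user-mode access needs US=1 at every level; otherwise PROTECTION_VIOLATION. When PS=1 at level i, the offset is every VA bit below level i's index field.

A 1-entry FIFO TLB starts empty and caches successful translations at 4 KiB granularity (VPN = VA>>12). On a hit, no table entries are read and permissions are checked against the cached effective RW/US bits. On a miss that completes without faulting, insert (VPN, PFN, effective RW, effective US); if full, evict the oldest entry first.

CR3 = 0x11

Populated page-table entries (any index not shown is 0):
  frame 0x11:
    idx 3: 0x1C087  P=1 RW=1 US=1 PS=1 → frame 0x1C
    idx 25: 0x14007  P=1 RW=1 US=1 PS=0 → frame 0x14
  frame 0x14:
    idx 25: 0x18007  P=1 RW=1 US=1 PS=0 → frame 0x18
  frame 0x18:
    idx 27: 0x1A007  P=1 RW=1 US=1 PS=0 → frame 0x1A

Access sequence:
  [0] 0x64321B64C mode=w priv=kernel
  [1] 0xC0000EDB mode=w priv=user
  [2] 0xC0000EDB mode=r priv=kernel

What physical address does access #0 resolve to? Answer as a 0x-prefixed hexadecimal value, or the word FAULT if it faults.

Trace:
#0 VA=0x64321B64C (w,kernel):
  [0] read 0x11 idx=25: raw=0x14007 flags P=1 W=1 U=1 S=0
  [1] read 0x14 idx=25: raw=0x18007 flags P=1 W=1 U=1 S=0
  [2] read 0x18 idx=27: raw=0x1A007 flags P=1 W=1 U=1 S=0
  → PA=0x1A64C  (3 entries read)
#1 VA=0xC0000EDB (w,user):
  [0] read 0x11 idx=3: raw=0x1C087 flags P=1 W=1 U=1 S=1
  → PA=0x1CEDB (huge @L0)  (1 entries read)
#2 VA=0xC0000EDB (r,kernel):
  TLB hit vpn=0xC0000 → PA=0x1CEDB

Access #0 PA: 0x1A64C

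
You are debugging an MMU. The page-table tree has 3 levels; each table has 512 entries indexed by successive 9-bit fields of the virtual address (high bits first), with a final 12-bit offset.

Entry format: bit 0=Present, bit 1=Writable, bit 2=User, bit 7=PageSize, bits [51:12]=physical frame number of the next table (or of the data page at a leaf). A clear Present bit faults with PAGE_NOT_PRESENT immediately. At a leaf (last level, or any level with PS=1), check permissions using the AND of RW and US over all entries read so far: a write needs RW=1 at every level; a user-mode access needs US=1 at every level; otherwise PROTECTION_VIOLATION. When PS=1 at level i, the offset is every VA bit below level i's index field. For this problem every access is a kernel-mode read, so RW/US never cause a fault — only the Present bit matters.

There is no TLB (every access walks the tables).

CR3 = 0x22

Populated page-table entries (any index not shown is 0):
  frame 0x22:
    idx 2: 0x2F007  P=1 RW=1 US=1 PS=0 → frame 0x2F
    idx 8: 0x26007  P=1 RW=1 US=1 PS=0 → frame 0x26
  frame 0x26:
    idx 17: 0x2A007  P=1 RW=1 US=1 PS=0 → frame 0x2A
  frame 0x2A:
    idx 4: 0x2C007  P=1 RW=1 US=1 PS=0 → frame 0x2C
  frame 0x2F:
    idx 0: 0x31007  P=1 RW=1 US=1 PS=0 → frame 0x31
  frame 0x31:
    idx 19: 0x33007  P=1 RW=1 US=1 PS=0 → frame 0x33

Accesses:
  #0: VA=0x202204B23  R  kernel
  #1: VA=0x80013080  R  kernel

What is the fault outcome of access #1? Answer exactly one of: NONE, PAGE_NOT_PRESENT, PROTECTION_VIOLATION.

Per-access translation:
#0 VA=0x202204B23 (r,kernel):
  L0: frame=0x22 idx=8 entry=0x26007 [P=1 RW=1 US=1 PS=0]
  L1: frame=0x26 idx=17 entry=0x2A007 [P=1 RW=1 US=1 PS=0]
  L2: frame=0x2A idx=4 entry=0x2C007 [P=1 RW=1 US=1 PS=0]
  ⇒ phys 0x2CB23  [3 reads]
#1 VA=0x80013080 (r,kernel):
  L0: frame=0x22 idx=2 entry=0x2F007 [P=1 RW=1 US=1 PS=0]
  L1: frame=0x2F idx=0 entry=0x31007 [P=1 RW=1 US=1 PS=0]
  L2: frame=0x31 idx=19 entry=0x33007 [P=1 RW=1 US=1 PS=0]
  ⇒ phys 0x33080  [3 reads]

Access #1 fault: NONE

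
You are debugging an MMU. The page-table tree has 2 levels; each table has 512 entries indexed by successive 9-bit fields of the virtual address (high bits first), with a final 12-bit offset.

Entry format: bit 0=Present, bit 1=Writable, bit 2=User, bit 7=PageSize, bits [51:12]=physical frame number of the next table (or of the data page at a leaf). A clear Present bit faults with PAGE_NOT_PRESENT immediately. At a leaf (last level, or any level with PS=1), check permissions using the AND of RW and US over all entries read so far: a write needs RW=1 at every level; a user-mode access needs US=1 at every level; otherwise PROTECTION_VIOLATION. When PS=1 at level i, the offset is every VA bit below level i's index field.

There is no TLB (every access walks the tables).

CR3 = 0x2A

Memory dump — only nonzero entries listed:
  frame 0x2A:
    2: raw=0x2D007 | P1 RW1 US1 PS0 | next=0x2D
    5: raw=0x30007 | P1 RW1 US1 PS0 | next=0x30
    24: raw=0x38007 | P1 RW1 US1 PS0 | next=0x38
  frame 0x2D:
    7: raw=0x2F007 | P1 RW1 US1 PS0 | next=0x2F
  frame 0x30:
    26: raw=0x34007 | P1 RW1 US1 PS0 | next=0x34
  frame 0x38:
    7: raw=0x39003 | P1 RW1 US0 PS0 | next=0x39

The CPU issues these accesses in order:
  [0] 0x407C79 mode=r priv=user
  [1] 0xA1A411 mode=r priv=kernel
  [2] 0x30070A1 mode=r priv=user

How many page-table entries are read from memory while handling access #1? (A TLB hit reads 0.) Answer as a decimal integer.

Per-access translation:
#0 VA=0x407C79 (r,user):
  L0: frame=0x2A idx=2 entry=0x2D007 [P=1 RW=1 US=1 PS=0]
  L1: frame=0x2D idx=7 entry=0x2F007 [P=1 RW=1 US=1 PS=0]
  → PA=0x2FC79  (2 entries read)
#1 VA=0xA1A411 (r,kernel):
  L0: frame=0x2A idx=5 entry=0x30007 [P=1 RW=1 US=1 PS=0]
  L1: frame=0x30 idx=26 entry=0x34007 [P=1 RW=1 US=1 PS=0]
  → PA=0x34411  (2 entries read)
#2 VA=0x30070A1 (r,user):
  L0: frame=0x2A idx=24 entry=0x38007 [P=1 RW=1 US=1 PS=0]
  L1: frame=0x38 idx=7 entry=0x39003 [P=1 RW=1 US=0 PS=0]
  → PROTECTION_VIOLATION  (2 entries read)

Entries read for #1: 2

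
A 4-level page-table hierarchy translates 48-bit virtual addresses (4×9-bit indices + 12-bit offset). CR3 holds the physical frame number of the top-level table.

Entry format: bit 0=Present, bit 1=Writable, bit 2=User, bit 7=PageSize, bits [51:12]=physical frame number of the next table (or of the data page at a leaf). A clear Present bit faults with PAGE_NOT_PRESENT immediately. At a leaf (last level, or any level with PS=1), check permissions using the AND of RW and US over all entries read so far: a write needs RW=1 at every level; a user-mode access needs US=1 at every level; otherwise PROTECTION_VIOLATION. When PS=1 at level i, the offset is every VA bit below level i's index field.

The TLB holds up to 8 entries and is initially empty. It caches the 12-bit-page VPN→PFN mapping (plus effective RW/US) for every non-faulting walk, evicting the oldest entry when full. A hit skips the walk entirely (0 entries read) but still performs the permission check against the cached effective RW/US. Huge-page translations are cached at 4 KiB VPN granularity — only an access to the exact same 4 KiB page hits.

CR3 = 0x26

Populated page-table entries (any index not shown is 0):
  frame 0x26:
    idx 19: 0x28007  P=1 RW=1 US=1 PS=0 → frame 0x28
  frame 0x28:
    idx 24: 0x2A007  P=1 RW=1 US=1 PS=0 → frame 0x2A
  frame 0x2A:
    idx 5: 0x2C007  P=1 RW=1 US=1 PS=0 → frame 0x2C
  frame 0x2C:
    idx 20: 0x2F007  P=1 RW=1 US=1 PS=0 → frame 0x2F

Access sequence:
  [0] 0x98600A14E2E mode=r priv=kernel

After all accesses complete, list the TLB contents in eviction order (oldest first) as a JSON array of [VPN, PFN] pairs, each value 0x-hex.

Per-access translation:
#0 VA=0x98600A14E2E (r,kernel):
  L0: frame=0x26 idx=19 entry=0x28007 [P=1 RW=1 US=1 PS=0]
  L1: frame=0x28 idx=24 entry=0x2A007 [P=1 RW=1 US=1 PS=0]
  L2: frame=0x2A idx=5 entry=0x2C007 [P=1 RW=1 US=1 PS=0]
  L3: frame=0x2C idx=20 entry=0x2F007 [P=1 RW=1 US=1 PS=0]
  → PA=0x2FE2E  (4 entries read)

TLB: [["0x98600A14", "0x2F"]]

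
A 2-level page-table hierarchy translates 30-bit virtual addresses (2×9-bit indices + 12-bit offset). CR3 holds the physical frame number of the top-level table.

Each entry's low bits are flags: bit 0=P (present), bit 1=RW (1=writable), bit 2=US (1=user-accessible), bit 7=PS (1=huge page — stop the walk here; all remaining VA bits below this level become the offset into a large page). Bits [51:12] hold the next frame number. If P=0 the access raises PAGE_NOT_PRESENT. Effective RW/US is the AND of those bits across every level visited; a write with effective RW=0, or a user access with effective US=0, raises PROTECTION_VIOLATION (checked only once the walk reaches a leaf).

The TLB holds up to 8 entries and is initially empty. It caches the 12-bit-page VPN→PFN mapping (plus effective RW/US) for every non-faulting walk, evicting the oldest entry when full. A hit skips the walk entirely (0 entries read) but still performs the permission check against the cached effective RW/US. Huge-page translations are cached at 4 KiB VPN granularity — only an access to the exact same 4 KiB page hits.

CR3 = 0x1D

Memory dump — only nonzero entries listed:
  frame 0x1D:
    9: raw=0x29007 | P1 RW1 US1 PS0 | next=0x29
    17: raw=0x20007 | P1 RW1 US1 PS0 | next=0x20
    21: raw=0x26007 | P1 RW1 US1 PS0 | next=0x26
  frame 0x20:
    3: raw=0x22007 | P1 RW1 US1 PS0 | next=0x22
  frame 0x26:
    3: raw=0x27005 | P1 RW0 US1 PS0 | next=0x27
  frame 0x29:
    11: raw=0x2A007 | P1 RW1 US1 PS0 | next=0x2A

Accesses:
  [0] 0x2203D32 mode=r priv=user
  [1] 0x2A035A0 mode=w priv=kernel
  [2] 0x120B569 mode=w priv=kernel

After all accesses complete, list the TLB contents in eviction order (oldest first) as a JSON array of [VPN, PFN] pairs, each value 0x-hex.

Trace:
#0 VA=0x2203D32 (r,user):
  L0 @0x1D[17] → 0x20007  P=1,RW=1,US=1,PS=0
  L1 @0x20[3] → 0x22007  P=1,RW=1,US=1,PS=0
  ⇒ phys 0x22D32  [2 reads]
#1 VA=0x2A035A0 (w,kernel):
  L0 @0x1D[21] → 0x26007  P=1,RW=1,US=1,PS=0
  L1 @0x26[3] → 0x27005  P=1,RW=0,US=1,PS=0
  ✗ PROTECTION_VIOLATION  [2 reads]
#2 VA=0x120B569 (w,kernel):
  L0 @0x1D[9] → 0x29007  P=1,RW=1,US=1,PS=0
  L1 @0x29[11] → 0x2A007  P=1,RW=1,US=1,PS=0
  ⇒ phys 0x2A569  [2 reads]

TLB: [["0x2203", "0x22"], ["0x120B", "0x2A"]]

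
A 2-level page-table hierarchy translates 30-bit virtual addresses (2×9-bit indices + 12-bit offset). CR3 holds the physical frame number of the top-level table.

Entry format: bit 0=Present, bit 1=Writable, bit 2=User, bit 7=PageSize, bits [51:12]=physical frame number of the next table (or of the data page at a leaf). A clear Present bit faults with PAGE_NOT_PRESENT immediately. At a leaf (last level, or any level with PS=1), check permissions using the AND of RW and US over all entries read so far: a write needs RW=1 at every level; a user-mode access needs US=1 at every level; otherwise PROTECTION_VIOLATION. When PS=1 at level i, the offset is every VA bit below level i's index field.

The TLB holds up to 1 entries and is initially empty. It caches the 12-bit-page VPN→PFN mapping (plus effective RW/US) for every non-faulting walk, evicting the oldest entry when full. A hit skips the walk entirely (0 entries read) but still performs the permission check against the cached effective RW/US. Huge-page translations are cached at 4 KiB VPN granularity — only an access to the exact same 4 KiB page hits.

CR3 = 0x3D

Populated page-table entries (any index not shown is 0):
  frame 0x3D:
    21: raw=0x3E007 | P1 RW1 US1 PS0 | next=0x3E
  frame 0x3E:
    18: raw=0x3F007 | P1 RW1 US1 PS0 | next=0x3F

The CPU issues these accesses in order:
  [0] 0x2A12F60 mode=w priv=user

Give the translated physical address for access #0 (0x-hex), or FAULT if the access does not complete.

Walk each access:
#0 VA=0x2A12F60 (w,user):
  lvl0: tbl 0x3D, slot 21 ⇒ 0x3E007 (P1/RW1/US1/PS0)
  lvl1: tbl 0x3E, slot 18 ⇒ 0x3F007 (P1/RW1/US1/PS0)
  ⇒ phys 0x3FF60  [2 reads]

Access #0 PA: 0x3FF60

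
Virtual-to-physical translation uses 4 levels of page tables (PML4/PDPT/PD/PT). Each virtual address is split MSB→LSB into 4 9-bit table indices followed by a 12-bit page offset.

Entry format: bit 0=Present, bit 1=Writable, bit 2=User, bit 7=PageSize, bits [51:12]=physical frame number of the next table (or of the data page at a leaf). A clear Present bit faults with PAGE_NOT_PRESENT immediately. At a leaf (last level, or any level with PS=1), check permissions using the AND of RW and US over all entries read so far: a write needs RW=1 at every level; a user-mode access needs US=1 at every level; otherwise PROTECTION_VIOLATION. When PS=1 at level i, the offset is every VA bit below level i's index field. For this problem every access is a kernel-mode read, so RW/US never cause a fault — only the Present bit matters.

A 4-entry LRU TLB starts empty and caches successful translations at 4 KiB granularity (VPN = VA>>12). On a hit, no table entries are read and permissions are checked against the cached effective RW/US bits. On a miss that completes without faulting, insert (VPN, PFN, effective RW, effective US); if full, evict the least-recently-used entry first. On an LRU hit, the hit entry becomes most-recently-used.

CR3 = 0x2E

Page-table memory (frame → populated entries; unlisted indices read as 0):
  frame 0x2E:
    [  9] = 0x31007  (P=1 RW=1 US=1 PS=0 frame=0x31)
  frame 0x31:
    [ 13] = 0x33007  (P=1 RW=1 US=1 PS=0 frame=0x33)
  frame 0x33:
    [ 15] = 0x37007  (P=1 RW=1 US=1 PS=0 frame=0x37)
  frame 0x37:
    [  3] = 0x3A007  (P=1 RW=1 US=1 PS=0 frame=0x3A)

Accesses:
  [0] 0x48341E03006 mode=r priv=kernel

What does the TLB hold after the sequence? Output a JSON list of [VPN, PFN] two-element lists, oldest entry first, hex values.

Walk each access:
#0 VA=0x48341E03006 (r,kernel):
  L0: frame=0x2E idx=9 entry=0x31007 [P=1 RW=1 US=1 PS=0]
  L1: frame=0x31 idx=13 entry=0x33007 [P=1 RW=1 US=1 PS=0]
  L2: frame=0x33 idx=15 entry=0x37007 [P=1 RW=1 US=1 PS=0]
  L3: frame=0x37 idx=3 entry=0x3A007 [P=1 RW=1 US=1 PS=0]
  → PA=0x3A006  (4 entries read)

TLB: [["0x48341E03", "0x3A"]]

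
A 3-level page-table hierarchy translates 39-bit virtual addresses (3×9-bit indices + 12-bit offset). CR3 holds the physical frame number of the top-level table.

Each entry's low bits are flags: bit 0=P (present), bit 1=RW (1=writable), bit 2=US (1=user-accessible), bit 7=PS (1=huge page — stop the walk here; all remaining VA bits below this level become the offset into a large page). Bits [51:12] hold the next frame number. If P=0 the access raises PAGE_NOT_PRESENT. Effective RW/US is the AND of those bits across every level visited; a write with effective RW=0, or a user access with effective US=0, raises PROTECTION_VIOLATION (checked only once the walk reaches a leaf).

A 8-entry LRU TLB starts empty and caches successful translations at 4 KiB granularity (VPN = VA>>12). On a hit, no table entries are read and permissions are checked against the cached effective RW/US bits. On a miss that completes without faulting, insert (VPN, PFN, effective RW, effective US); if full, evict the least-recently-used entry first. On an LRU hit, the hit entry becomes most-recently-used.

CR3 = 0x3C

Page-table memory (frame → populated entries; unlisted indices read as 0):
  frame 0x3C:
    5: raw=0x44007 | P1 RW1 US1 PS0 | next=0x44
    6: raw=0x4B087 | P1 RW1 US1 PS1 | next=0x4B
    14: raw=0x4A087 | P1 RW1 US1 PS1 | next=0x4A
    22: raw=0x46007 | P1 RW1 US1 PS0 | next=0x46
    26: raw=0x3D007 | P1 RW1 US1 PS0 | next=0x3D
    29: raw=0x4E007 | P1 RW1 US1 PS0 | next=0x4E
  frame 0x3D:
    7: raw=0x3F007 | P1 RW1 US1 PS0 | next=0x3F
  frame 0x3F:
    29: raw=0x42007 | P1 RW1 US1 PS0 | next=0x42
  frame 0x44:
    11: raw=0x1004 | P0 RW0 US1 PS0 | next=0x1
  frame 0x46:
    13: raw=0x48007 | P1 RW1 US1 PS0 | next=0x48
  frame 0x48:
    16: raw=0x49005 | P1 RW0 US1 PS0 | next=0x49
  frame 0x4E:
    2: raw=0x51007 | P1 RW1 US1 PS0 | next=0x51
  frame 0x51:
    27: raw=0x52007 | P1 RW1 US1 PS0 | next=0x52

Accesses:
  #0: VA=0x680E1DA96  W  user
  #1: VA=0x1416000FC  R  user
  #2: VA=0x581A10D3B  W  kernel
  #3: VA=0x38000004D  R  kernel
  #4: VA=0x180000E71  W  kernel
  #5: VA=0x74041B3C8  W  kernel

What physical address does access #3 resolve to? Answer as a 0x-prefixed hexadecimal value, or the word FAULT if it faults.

Per-access translation:
#0 VA=0x680E1DA96 (w,user):
  lvl0: tbl 0x3C, slot 26 ⇒ 0x3D007 (P1/RW1/US1/PS0)
  lvl1: tbl 0x3D, slot 7 ⇒ 0x3F007 (P1/RW1/US1/PS0)
  lvl2: tbl 0x3F, slot 29 ⇒ 0x42007 (P1/RW1/US1/PS0)
  → PA=0x42A96  (3 entries read)
#1 VA=0x1416000FC (r,user):
  lvl0: tbl 0x3C, slot 5 ⇒ 0x44007 (P1/RW1/US1/PS0)
  lvl1: tbl 0x44, slot 11 ⇒ 0x1004 (P0/RW0/US1/PS0)
  ⇒ fault: PAGE_NOT_PRESENT  — 2 lookups
#2 VA=0x581A10D3B (w,kernel):
  lvl0: tbl 0x3C, slot 22 ⇒ 0x46007 (P1/RW1/US1/PS0)
  lvl1: tbl 0x46, slot 13 ⇒ 0x48007 (P1/RW1/US1/PS0)
  lvl2: tbl 0x48, slot 16 ⇒ 0x49005 (P1/RW0/US1/PS0)
  ⇒ fault: PROTECTION_VIOLATION  — 3 lookups
#3 VA=0x38000004D (r,kernel):
  lvl0: tbl 0x3C, slot 14 ⇒ 0x4A087 (P1/RW1/US1/PS1)
  → PA=0x4A04D (huge @L0)  (1 entries read)
#4 VA=0x180000E71 (w,kernel):
  lvl0: tbl 0x3C, slot 6 ⇒ 0x4B087 (P1/RW1/US1/PS1)
  → PA=0x4BE71 (huge @L0)  (1 entries read)
#5 VA=0x74041B3C8 (w,kernel):
  lvl0: tbl 0x3C, slot 29 ⇒ 0x4E007 (P1/RW1/US1/PS0)
  lvl1: tbl 0x4E, slot 2 ⇒ 0x51007 (P1/RW1/US1/PS0)
  lvl2: tbl 0x51, slot 27 ⇒ 0x52007 (P1/RW1/US1/PS0)
  → PA=0x523C8  (3 entries read)

Access #3 PA: 0x4A04D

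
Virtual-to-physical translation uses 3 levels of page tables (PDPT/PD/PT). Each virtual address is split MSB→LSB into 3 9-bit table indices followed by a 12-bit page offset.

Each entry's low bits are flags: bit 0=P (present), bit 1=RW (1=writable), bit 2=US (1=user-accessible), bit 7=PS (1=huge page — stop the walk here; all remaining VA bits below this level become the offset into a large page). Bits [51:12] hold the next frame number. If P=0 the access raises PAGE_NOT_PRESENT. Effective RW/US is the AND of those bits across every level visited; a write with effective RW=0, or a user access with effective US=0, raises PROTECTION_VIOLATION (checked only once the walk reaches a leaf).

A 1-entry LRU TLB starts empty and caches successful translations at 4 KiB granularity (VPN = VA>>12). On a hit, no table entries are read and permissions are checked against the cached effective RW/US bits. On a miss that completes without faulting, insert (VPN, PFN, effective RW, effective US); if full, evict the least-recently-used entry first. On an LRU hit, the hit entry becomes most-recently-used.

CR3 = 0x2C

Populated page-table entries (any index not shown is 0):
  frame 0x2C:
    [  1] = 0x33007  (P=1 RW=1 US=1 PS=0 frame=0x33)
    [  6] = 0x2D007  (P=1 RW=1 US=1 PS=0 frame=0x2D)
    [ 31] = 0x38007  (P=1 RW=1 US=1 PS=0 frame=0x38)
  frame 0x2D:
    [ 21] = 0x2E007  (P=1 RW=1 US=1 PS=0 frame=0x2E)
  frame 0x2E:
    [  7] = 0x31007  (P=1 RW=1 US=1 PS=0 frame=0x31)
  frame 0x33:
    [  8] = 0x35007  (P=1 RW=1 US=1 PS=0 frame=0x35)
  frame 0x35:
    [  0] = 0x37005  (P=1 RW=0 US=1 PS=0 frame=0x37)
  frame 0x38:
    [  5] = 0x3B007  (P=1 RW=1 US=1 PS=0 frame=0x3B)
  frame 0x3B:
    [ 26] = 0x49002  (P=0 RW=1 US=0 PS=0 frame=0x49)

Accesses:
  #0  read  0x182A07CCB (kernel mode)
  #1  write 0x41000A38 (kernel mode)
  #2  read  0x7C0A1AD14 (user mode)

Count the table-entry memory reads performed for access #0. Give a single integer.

Per-access translation:
#0 VA=0x182A07CCB (r,kernel):
  [0] read 0x2C idx=6: raw=0x2D007 flags P=1 W=1 U=1 S=0
  [1] read 0x2D idx=21: raw=0x2E007 flags P=1 W=1 U=1 S=0
  [2] read 0x2E idx=7: raw=0x31007 flags P=1 W=1 U=1 S=0
  → PA=0x31CCB  (3 entries read)
#1 VA=0x41000A38 (w,kernel):
  [0] read 0x2C idx=1: raw=0x33007 flags P=1 W=1 U=1 S=0
  [1] read 0x33 idx=8: raw=0x35007 flags P=1 W=1 U=1 S=0
  [2] read 0x35 idx=0: raw=0x37005 flags P=1 W=0 U=1 S=0
  ⇒ fault: PROTECTION_VIOLATION  — 3 lookups
#2 VA=0x7C0A1AD14 (r,user):
  [0] read 0x2C idx=31: raw=0x38007 flags P=1 W=1 U=1 S=0
  [1] read 0x38 idx=5: raw=0x3B007 flags P=1 W=1 U=1 S=0
  [2] read 0x3B idx=26: raw=0x49002 flags P=0 W=1 U=0 S=0
  ⇒ fault: PAGE_NOT_PRESENT  — 3 lookups

Entries read for #0: 3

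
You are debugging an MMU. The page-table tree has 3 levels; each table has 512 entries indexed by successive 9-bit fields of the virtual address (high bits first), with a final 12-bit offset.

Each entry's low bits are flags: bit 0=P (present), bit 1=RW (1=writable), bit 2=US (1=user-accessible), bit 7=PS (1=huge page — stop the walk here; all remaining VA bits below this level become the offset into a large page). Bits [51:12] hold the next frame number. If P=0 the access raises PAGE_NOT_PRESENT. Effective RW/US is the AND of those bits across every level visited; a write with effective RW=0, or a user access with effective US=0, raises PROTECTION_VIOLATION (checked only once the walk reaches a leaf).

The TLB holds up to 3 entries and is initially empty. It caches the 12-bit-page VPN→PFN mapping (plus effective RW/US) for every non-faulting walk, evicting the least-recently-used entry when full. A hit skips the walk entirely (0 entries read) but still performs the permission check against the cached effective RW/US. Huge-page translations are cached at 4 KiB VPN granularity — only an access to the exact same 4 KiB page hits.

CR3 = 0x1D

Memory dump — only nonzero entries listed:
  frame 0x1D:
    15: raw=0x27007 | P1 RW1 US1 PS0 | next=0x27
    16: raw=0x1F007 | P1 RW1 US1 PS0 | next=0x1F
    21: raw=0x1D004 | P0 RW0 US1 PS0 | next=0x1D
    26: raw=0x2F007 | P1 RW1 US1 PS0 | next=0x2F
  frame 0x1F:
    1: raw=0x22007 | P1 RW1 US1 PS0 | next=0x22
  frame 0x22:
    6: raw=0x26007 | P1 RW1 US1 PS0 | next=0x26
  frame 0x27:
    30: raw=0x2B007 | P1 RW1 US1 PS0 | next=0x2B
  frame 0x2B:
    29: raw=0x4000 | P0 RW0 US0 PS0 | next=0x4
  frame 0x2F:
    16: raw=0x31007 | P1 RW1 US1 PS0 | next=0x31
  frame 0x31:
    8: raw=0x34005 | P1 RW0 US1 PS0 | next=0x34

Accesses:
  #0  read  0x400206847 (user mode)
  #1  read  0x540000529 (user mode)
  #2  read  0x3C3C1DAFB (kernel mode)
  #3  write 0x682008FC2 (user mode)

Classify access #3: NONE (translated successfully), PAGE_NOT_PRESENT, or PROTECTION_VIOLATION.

Per-access translation:
#0 VA=0x400206847 (r,user):
  L0: frame=0x1D idx=16 entry=0x1F007 [P=1 RW=1 US=1 PS=0]
  L1: frame=0x1F idx=1 entry=0x22007 [P=1 RW=1 US=1 PS=0]
  L2: frame=0x22 idx=6 entry=0x26007 [P=1 RW=1 US=1 PS=0]
  ⇒ phys 0x26847  [3 reads]
#1 VA=0x540000529 (r,user):
  L0: frame=0x1D idx=21 entry=0x1D004 [P=0 RW=0 US=1 PS=0]
  → PAGE_NOT_PRESENT  (1 entries read)
#2 VA=0x3C3C1DAFB (r,kernel):
  L0: frame=0x1D idx=15 entry=0x27007 [P=1 RW=1 US=1 PS=0]
  L1: frame=0x27 idx=30 entry=0x2B007 [P=1 RW=1 US=1 PS=0]
  L2: frame=0x2B idx=29 entry=0x4000 [P=0 RW=0 US=0 PS=0]
  → PAGE_NOT_PRESENT  (3 entries read)
#3 VA=0x682008FC2 (w,user):
  L0: frame=0x1D idx=26 entry=0x2F007 [P=1 RW=1 US=1 PS=0]
  L1: frame=0x2F idx=16 entry=0x31007 [P=1 RW=1 US=1 PS=0]
  L2: frame=0x31 idx=8 entry=0x34005 [P=1 RW=0 US=1 PS=0]
  → PROTECTION_VIOLATION  (3 entries read)

Access #3 fault: PROTECTION_VIOLATION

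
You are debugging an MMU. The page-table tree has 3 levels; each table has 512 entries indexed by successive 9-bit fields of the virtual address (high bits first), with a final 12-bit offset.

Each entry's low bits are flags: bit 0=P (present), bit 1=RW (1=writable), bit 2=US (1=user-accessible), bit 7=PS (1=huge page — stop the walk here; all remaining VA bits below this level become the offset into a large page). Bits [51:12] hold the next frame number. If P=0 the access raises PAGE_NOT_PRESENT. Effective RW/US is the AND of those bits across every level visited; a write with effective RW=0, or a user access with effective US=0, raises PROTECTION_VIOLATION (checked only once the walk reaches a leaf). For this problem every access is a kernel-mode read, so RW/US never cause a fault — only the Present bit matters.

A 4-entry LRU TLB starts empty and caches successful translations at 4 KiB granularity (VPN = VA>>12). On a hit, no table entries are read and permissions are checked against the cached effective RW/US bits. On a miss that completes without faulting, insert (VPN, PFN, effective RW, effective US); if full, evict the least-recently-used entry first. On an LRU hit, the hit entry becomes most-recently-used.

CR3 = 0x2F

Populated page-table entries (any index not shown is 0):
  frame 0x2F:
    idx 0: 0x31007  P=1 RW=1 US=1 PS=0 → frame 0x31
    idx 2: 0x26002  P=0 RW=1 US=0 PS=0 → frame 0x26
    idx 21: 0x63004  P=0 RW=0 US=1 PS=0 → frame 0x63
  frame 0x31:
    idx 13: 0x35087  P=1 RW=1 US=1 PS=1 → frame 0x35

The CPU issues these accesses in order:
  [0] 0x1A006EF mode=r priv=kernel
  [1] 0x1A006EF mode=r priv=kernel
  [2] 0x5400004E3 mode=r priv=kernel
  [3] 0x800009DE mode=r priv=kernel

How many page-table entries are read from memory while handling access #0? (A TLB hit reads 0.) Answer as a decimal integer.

Trace:
#0 VA=0x1A006EF (r,kernel):
  L0 @0x2F[0] → 0x31007  P=1,RW=1,US=1,PS=0
  L1 @0x31[13] → 0x35087  P=1,RW=1,US=1,PS=1
  ✓ 0x356EF (huge @L1)  — 2 lookups
#1 VA=0x1A006EF (r,kernel):
  TLB hit vpn=0x1A00 → PA=0x356EF
#2 VA=0x5400004E3 (r,kernel):
  L0 @0x2F[21] → 0x63004  P=0,RW=0,US=1,PS=0
  → PAGE_NOT_PRESENT  (1 entries read)
#3 VA=0x800009DE (r,kernel):
  L0 @0x2F[2] → 0x26002  P=0,RW=1,US=0,PS=0
  → PAGE_NOT_PRESENT  (1 entries read)

Entries read for #0: 2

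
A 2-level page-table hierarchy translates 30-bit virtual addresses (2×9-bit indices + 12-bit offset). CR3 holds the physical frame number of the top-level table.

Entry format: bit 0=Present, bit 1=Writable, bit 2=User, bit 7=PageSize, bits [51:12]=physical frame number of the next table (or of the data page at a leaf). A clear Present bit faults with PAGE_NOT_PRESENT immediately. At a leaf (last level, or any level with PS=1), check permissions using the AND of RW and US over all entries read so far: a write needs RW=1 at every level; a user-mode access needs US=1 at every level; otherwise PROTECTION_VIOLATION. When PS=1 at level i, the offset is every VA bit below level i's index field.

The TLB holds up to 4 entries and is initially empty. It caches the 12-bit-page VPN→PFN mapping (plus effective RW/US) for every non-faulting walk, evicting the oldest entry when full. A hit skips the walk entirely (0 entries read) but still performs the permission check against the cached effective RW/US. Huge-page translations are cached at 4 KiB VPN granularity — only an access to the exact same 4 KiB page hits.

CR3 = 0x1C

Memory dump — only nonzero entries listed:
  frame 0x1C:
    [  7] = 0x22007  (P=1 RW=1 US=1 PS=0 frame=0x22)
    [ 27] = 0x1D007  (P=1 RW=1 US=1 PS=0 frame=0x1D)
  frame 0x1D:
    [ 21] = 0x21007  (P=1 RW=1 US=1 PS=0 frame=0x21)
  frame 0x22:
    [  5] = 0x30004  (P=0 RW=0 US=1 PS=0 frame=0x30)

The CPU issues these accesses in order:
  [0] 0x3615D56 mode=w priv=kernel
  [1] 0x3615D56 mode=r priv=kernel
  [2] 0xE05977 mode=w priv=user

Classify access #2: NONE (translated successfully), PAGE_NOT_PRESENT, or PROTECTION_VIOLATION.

Trace:
#0 VA=0x3615D56 (w,kernel):
  [0] read 0x1C idx=27: raw=0x1D007 flags P=1 W=1 U=1 S=0
  [1] read 0x1D idx=21: raw=0x21007 flags P=1 W=1 U=1 S=0
  ✓ 0x21D56  — 2 lookups
#1 VA=0x3615D56 (r,kernel):
  TLB hit vpn=0x3615 → PA=0x21D56
#2 VA=0xE05977 (w,user):
  [0] read 0x1C idx=7: raw=0x22007 flags P=1 W=1 U=1 S=0
  [1] read 0x22 idx=5: raw=0x30004 flags P=0 W=0 U=1 S=0
  → PAGE_NOT_PRESENT  (2 entries read)

Access #2 fault: PAGE_NOT_PRESENT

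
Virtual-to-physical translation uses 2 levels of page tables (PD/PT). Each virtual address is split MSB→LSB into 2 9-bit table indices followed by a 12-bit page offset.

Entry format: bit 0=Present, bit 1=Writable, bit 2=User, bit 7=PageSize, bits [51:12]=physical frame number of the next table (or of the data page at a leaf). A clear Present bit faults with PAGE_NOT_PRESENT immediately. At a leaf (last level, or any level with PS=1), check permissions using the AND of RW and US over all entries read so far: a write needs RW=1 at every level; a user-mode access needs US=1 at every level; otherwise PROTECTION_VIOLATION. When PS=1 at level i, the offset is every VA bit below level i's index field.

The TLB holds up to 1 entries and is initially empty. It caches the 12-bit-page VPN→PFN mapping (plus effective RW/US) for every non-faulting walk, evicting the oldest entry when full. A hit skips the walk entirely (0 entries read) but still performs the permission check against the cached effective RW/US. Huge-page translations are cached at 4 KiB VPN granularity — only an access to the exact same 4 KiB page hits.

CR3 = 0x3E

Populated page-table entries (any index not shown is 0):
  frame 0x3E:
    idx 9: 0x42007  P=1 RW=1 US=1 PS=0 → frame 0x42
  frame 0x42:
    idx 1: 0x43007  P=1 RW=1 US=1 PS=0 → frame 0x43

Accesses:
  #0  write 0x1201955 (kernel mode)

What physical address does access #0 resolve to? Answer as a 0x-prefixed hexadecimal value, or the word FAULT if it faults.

Trace:
#0 VA=0x1201955 (w,kernel):
  L0: frame=0x3E idx=9 entry=0x42007 [P=1 RW=1 US=1 PS=0]
  L1: frame=0x42 idx=1 entry=0x43007 [P=1 RW=1 US=1 PS=0]
  ⇒ phys 0x43955  [2 reads]

Access #0 PA: 0x43955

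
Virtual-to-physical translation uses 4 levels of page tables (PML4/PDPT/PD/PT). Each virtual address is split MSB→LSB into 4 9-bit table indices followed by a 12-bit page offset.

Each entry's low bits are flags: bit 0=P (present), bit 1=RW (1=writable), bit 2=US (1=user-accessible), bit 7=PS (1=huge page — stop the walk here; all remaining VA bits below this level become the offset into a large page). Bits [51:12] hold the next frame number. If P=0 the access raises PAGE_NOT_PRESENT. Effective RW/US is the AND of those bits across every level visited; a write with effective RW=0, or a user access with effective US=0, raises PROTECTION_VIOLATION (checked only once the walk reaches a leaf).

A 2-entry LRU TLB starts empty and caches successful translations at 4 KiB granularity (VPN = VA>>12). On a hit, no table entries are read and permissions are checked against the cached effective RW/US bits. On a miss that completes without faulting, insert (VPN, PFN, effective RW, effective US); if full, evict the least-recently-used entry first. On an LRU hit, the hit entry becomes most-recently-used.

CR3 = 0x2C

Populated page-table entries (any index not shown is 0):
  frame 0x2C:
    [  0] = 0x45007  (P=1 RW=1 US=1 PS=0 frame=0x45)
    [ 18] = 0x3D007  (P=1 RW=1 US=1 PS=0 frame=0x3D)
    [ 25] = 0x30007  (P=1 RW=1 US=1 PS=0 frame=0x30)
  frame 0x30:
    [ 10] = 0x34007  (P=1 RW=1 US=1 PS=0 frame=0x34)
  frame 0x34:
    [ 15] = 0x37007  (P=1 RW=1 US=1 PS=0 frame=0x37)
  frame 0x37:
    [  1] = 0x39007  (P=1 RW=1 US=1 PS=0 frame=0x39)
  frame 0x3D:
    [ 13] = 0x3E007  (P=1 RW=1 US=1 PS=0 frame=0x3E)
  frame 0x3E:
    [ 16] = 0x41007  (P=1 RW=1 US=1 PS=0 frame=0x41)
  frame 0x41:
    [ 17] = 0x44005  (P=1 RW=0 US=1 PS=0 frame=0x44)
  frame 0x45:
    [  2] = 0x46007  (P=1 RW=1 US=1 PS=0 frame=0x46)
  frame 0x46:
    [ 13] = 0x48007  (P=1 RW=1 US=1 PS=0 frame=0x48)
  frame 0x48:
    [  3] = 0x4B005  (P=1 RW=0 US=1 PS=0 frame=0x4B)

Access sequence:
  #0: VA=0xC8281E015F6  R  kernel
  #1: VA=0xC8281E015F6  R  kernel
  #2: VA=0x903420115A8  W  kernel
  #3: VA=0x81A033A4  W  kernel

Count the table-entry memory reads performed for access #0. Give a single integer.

Trace:
#0 VA=0xC8281E015F6 (r,kernel):
  L0: frame=0x2C idx=25 entry=0x30007 [P=1 RW=1 US=1 PS=0]
  L1: frame=0x30 idx=10 entry=0x34007 [P=1 RW=1 US=1 PS=0]
  L2: frame=0x34 idx=15 entry=0x37007 [P=1 RW=1 US=1 PS=0]
  L3: frame=0x37 idx=1 entry=0x39007 [P=1 RW=1 US=1 PS=0]
  ⇒ phys 0x395F6  [4 reads]
#1 VA=0xC8281E015F6 (r,kernel):
  TLB hit vpn=0xC8281E01 → PA=0x395F6
#2 VA=0x903420115A8 (w,kernel):
  L0: frame=0x2C idx=18 entry=0x3D007 [P=1 RW=1 US=1 PS=0]
  L1: frame=0x3D idx=13 entry=0x3E007 [P=1 RW=1 US=1 PS=0]
  L2: frame=0x3E idx=16 entry=0x41007 [P=1 RW=1 US=1 PS=0]
  L3: frame=0x41 idx=17 entry=0x44005 [P=1 RW=0 US=1 PS=0]
  ⇒ fault: PROTECTION_VIOLATION  — 4 lookups
#3 VA=0x81A033A4 (w,kernel):
  L0: frame=0x2C idx=0 entry=0x45007 [P=1 RW=1 US=1 PS=0]
  L1: frame=0x45 idx=2 entry=0x46007 [P=1 RW=1 US=1 PS=0]
  L2: frame=0x46 idx=13 entry=0x48007 [P=1 RW=1 US=1 PS=0]
  L3: frame=0x48 idx=3 entry=0x4B005 [P=1 RW=0 US=1 PS=0]
  ⇒ fault: PROTECTION_VIOLATION  — 4 lookups

Entries read for #0: 4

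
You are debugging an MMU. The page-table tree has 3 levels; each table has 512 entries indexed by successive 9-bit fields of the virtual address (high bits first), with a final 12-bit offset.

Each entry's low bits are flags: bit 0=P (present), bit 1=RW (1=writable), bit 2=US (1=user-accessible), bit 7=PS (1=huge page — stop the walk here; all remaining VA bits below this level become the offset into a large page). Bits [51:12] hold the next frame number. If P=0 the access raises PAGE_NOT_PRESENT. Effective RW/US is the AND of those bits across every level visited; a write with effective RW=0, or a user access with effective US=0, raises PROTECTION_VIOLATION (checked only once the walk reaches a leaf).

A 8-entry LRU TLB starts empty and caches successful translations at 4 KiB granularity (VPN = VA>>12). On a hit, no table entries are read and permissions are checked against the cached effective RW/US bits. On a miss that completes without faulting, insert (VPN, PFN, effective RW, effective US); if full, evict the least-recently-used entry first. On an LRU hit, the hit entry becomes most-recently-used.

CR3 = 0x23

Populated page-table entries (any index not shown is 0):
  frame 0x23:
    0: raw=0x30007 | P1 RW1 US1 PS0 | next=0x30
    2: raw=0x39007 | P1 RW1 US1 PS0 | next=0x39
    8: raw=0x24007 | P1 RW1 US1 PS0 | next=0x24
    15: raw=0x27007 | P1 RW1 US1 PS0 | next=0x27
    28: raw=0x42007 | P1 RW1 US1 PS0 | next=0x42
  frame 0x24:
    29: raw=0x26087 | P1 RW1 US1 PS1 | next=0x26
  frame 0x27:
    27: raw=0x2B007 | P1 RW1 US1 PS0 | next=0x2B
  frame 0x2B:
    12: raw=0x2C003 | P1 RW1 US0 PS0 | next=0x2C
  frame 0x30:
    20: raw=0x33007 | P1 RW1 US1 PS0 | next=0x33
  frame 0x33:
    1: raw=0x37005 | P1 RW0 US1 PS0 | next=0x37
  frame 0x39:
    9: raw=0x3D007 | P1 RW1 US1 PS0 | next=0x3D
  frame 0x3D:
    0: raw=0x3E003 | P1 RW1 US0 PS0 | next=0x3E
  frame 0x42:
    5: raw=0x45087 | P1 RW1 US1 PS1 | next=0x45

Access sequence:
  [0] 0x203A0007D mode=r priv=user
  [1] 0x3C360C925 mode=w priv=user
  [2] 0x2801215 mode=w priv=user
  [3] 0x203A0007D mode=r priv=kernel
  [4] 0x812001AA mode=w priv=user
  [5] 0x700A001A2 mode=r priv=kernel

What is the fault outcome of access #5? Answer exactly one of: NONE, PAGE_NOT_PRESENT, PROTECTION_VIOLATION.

Trace:
#0 VA=0x203A0007D (r,user):
  [0] read 0x23 idx=8: raw=0x24007 flags P=1 W=1 U=1 S=0
  [1] read 0x24 idx=29: raw=0x26087 flags P=1 W=1 U=1 S=1
  ✓ 0x2607D (huge @L1)  — 2 lookups
#1 VA=0x3C360C925 (w,user):
  [0] read 0x23 idx=15: raw=0x27007 flags P=1 W=1 U=1 S=0
  [1] read 0x27 idx=27: raw=0x2B007 flags P=1 W=1 U=1 S=0
  [2] read 0x2B idx=12: raw=0x2C003 flags P=1 W=1 U=0 S=0
  → PROTECTION_VIOLATION  (3 entries read)
#2 VA=0x2801215 (w,user):
  [0] read 0x23 idx=0: raw=0x30007 flags P=1 W=1 U=1 S=0
  [1] read 0x30 idx=20: raw=0x33007 flags P=1 W=1 U=1 S=0
  [2] read 0x33 idx=1: raw=0x37005 flags P=1 W=0 U=1 S=0
  → PROTECTION_VIOLATION  (3 entries read)
#3 VA=0x203A0007D (r,kernel):
  TLB hit vpn=0x203A00 → PA=0x2607D
#4 VA=0x812001AA (w,user):
  [0] read 0x23 idx=2: raw=0x39007 flags P=1 W=1 U=1 S=0
  [1] read 0x39 idx=9: raw=0x3D007 flags P=1 W=1 U=1 S=0
  [2] read 0x3D idx=0: raw=0x3E003 flags P=1 W=1 U=0 S=0
  → PROTECTION_VIOLATION  (3 entries read)
#5 VA=0x700A001A2 (r,kernel):
  [0] read 0x23 idx=28: raw=0x42007 flags P=1 W=1 U=1 S=0
  [1] read 0x42 idx=5: raw=0x45087 flags P=1 W=1 U=1 S=1
  ✓ 0x451A2 (huge @L1)  — 2 lookups

Access #5 fault: NONE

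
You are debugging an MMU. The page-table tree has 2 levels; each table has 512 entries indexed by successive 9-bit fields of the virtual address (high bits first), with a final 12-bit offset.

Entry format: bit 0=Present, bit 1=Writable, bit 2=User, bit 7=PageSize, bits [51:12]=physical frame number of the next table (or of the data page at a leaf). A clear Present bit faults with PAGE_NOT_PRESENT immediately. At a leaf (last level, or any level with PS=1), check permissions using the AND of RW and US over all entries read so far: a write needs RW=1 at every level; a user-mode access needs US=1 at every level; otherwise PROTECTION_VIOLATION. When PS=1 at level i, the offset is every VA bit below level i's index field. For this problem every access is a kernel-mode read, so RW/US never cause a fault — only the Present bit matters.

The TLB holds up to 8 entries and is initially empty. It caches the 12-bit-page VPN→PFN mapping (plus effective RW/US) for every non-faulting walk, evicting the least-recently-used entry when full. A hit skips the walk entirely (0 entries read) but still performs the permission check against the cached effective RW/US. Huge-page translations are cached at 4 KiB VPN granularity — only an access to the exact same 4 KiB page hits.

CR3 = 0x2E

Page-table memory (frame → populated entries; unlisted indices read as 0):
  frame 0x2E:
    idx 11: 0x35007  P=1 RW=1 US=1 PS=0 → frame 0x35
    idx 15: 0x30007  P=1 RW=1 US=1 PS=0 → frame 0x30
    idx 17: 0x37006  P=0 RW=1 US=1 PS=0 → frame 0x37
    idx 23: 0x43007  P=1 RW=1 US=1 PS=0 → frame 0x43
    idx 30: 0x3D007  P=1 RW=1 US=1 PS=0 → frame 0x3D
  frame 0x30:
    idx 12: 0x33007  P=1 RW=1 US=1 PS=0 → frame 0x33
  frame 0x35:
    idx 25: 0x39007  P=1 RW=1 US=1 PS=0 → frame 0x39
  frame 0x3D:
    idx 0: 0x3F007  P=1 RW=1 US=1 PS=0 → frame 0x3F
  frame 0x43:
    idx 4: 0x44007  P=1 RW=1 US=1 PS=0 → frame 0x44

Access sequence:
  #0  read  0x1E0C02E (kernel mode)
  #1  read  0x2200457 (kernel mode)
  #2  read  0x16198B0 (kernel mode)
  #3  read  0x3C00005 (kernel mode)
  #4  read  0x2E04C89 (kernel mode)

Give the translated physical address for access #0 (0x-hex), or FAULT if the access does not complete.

Walk each access:
#0 VA=0x1E0C02E (r,kernel):
  lvl0: tbl 0x2E, slot 15 ⇒ 0x30007 (P1/RW1/US1/PS0)
  lvl1: tbl 0x30, slot 12 ⇒ 0x33007 (P1/RW1/US1/PS0)
  ⇒ phys 0x3302E  [2 reads]
#1 VA=0x2200457 (r,kernel):
  lvl0: tbl 0x2E, slot 17 ⇒ 0x37006 (P0/RW1/US1/PS0)
  ⇒ fault: PAGE_NOT_PRESENT  — 1 lookups
#2 VA=0x16198B0 (r,kernel):
  lvl0: tbl 0x2E, slot 11 ⇒ 0x35007 (P1/RW1/US1/PS0)
  lvl1: tbl 0x35, slot 25 ⇒ 0x39007 (P1/RW1/US1/PS0)
  ⇒ phys 0x398B0  [2 reads]
#3 VA=0x3C00005 (r,kernel):
  lvl0: tbl 0x2E, slot 30 ⇒ 0x3D007 (P1/RW1/US1/PS0)
  lvl1: tbl 0x3D, slot 0 ⇒ 0x3F007 (P1/RW1/US1/PS0)
  ⇒ phys 0x3F005  [2 reads]
#4 VA=0x2E04C89 (r,kernel):
  lvl0: tbl 0x2E, slot 23 ⇒ 0x43007 (P1/RW1/US1/PS0)
  lvl1: tbl 0x43, slot 4 ⇒ 0x44007 (P1/RW1/US1/PS0)
  ⇒ phys 0x44C89  [2 reads]

Access #0 PA: 0x3302E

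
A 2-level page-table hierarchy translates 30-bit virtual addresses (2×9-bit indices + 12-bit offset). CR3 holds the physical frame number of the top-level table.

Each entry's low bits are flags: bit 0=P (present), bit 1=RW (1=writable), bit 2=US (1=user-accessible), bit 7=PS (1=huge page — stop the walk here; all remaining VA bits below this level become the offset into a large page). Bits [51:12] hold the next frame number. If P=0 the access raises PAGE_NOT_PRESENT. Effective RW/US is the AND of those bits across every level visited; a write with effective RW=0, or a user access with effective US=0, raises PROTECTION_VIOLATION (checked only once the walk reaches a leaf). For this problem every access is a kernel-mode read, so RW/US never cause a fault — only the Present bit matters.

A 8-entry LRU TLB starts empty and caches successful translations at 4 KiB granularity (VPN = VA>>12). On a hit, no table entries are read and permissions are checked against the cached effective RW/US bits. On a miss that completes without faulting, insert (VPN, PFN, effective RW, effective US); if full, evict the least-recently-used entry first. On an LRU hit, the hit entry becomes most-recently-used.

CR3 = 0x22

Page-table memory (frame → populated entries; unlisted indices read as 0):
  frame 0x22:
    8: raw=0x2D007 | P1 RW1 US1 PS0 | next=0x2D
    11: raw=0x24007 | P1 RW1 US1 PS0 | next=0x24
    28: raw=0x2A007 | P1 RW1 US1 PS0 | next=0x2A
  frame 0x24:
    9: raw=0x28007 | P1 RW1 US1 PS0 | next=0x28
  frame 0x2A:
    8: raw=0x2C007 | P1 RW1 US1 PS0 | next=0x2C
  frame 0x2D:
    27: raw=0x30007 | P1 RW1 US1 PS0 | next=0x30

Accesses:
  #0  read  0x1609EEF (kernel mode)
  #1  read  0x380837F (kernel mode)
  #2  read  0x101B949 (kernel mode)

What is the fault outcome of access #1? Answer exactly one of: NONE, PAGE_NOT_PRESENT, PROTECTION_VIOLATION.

Trace:
#0 VA=0x1609EEF (r,kernel):
  lvl0: tbl 0x22, slot 11 ⇒ 0x24007 (P1/RW1/US1/PS0)
  lvl1: tbl 0x24, slot 9 ⇒ 0x28007 (P1/RW1/US1/PS0)
  ✓ 0x28EEF  — 2 lookups
#1 VA=0x380837F (r,kernel):
  lvl0: tbl 0x22, slot 28 ⇒ 0x2A007 (P1/RW1/US1/PS0)
  lvl1: tbl 0x2A, slot 8 ⇒ 0x2C007 (P1/RW1/US1/PS0)
  ✓ 0x2C37F  — 2 lookups
#2 VA=0x101B949 (r,kernel):
  lvl0: tbl 0x22, slot 8 ⇒ 0x2D007 (P1/RW1/US1/PS0)
  lvl1: tbl 0x2D, slot 27 ⇒ 0x30007 (P1/RW1/US1/PS0)
  ✓ 0x30949  — 2 lookups

Access #1 fault: NONE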